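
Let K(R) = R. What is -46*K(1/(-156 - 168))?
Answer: 23/162 ≈ 0.14198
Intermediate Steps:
-46*K(1/(-156 - 168)) = -46/(-156 - 168) = -46/(-324) = -46*(-1/324) = 23/162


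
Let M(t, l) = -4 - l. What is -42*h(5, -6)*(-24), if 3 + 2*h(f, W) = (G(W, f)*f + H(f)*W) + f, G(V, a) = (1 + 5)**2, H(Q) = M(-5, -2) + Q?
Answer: 82656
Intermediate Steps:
H(Q) = -2 + Q (H(Q) = (-4 - 1*(-2)) + Q = (-4 + 2) + Q = -2 + Q)
G(V, a) = 36 (G(V, a) = 6**2 = 36)
h(f, W) = -3/2 + 37*f/2 + W*(-2 + f)/2 (h(f, W) = -3/2 + ((36*f + (-2 + f)*W) + f)/2 = -3/2 + ((36*f + W*(-2 + f)) + f)/2 = -3/2 + (37*f + W*(-2 + f))/2 = -3/2 + (37*f/2 + W*(-2 + f)/2) = -3/2 + 37*f/2 + W*(-2 + f)/2)
-42*h(5, -6)*(-24) = -42*(-3/2 + (37/2)*5 + (1/2)*(-6)*(-2 + 5))*(-24) = -42*(-3/2 + 185/2 + (1/2)*(-6)*3)*(-24) = -42*(-3/2 + 185/2 - 9)*(-24) = -42*82*(-24) = -3444*(-24) = 82656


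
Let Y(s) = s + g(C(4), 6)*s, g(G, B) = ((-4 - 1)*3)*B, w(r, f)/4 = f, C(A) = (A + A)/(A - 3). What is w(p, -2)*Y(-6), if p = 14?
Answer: -4272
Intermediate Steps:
C(A) = 2*A/(-3 + A) (C(A) = (2*A)/(-3 + A) = 2*A/(-3 + A))
w(r, f) = 4*f
g(G, B) = -15*B (g(G, B) = (-5*3)*B = -15*B)
Y(s) = -89*s (Y(s) = s + (-15*6)*s = s - 90*s = -89*s)
w(p, -2)*Y(-6) = (4*(-2))*(-89*(-6)) = -8*534 = -4272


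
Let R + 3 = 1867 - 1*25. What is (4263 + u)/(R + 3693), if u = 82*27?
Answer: 2159/1844 ≈ 1.1708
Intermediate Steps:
u = 2214
R = 1839 (R = -3 + (1867 - 1*25) = -3 + (1867 - 25) = -3 + 1842 = 1839)
(4263 + u)/(R + 3693) = (4263 + 2214)/(1839 + 3693) = 6477/5532 = 6477*(1/5532) = 2159/1844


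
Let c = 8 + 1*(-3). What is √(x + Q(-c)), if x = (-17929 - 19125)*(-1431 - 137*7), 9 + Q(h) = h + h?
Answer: √88559041 ≈ 9410.6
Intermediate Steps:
c = 5 (c = 8 - 3 = 5)
Q(h) = -9 + 2*h (Q(h) = -9 + (h + h) = -9 + 2*h)
x = 88559060 (x = -37054*(-1431 - 959) = -37054*(-2390) = 88559060)
√(x + Q(-c)) = √(88559060 + (-9 + 2*(-1*5))) = √(88559060 + (-9 + 2*(-5))) = √(88559060 + (-9 - 10)) = √(88559060 - 19) = √88559041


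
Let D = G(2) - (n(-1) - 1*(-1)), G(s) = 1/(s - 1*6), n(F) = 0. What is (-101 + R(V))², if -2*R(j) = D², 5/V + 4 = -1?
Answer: 10608049/1024 ≈ 10359.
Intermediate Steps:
V = -1 (V = 5/(-4 - 1) = 5/(-5) = 5*(-⅕) = -1)
G(s) = 1/(-6 + s) (G(s) = 1/(s - 6) = 1/(-6 + s))
D = -5/4 (D = 1/(-6 + 2) - (0 - 1*(-1)) = 1/(-4) - (0 + 1) = -¼ - 1*1 = -¼ - 1 = -5/4 ≈ -1.2500)
R(j) = -25/32 (R(j) = -(-5/4)²/2 = -½*25/16 = -25/32)
(-101 + R(V))² = (-101 - 25/32)² = (-3257/32)² = 10608049/1024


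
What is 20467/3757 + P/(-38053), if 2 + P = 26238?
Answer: 680262099/142965121 ≈ 4.7582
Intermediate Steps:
P = 26236 (P = -2 + 26238 = 26236)
20467/3757 + P/(-38053) = 20467/3757 + 26236/(-38053) = 20467*(1/3757) + 26236*(-1/38053) = 20467/3757 - 26236/38053 = 680262099/142965121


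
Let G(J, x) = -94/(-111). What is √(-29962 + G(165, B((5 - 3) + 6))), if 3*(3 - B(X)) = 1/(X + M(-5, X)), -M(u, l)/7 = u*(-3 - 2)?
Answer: 2*I*√92287842/111 ≈ 173.09*I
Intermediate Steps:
M(u, l) = 35*u (M(u, l) = -7*u*(-3 - 2) = -7*u*(-5) = -(-35)*u = 35*u)
B(X) = 3 - 1/(3*(-175 + X)) (B(X) = 3 - 1/(3*(X + 35*(-5))) = 3 - 1/(3*(X - 175)) = 3 - 1/(3*(-175 + X)))
G(J, x) = 94/111 (G(J, x) = -94*(-1/111) = 94/111)
√(-29962 + G(165, B((5 - 3) + 6))) = √(-29962 + 94/111) = √(-3325688/111) = 2*I*√92287842/111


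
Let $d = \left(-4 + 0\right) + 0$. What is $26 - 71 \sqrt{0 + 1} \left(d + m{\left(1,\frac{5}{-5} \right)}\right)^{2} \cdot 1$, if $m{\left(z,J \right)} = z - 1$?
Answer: $-1110$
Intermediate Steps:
$d = -4$ ($d = -4 + 0 = -4$)
$m{\left(z,J \right)} = -1 + z$ ($m{\left(z,J \right)} = z - 1 = -1 + z$)
$26 - 71 \sqrt{0 + 1} \left(d + m{\left(1,\frac{5}{-5} \right)}\right)^{2} \cdot 1 = 26 - 71 \sqrt{0 + 1} \left(-4 + \left(-1 + 1\right)\right)^{2} \cdot 1 = 26 - 71 \sqrt{1} \left(-4 + 0\right)^{2} \cdot 1 = 26 - 71 \cdot 1 \left(-4\right)^{2} \cdot 1 = 26 - 71 \cdot 1 \cdot 16 \cdot 1 = 26 - 71 \cdot 16 \cdot 1 = 26 - 1136 = -1110$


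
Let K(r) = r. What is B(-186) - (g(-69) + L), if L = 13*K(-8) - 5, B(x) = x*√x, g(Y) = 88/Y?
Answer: 7609/69 - 186*I*√186 ≈ 110.28 - 2536.7*I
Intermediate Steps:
B(x) = x^(3/2)
L = -109 (L = 13*(-8) - 5 = -104 - 5 = -109)
B(-186) - (g(-69) + L) = (-186)^(3/2) - (88/(-69) - 109) = -186*I*√186 - (88*(-1/69) - 109) = -186*I*√186 - (-88/69 - 109) = -186*I*√186 - 1*(-7609/69) = -186*I*√186 + 7609/69 = 7609/69 - 186*I*√186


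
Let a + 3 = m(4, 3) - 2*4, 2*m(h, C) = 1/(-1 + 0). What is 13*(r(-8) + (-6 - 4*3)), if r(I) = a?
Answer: -767/2 ≈ -383.50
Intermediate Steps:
m(h, C) = -½ (m(h, C) = 1/(2*(-1 + 0)) = (½)/(-1) = (½)*(-1) = -½)
a = -23/2 (a = -3 + (-½ - 2*4) = -3 + (-½ - 8) = -3 - 17/2 = -23/2 ≈ -11.500)
r(I) = -23/2
13*(r(-8) + (-6 - 4*3)) = 13*(-23/2 + (-6 - 4*3)) = 13*(-23/2 + (-6 - 12)) = 13*(-23/2 - 18) = 13*(-59/2) = -767/2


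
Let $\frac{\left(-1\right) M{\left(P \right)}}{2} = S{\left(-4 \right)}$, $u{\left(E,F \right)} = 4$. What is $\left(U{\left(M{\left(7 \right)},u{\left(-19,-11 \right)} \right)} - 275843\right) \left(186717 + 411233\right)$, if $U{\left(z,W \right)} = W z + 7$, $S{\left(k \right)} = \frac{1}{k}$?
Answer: $-164934940300$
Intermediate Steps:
$M{\left(P \right)} = \frac{1}{2}$ ($M{\left(P \right)} = - \frac{2}{-4} = \left(-2\right) \left(- \frac{1}{4}\right) = \frac{1}{2}$)
$U{\left(z,W \right)} = 7 + W z$
$\left(U{\left(M{\left(7 \right)},u{\left(-19,-11 \right)} \right)} - 275843\right) \left(186717 + 411233\right) = \left(\left(7 + 4 \cdot \frac{1}{2}\right) - 275843\right) \left(186717 + 411233\right) = \left(\left(7 + 2\right) - 275843\right) 597950 = \left(9 - 275843\right) 597950 = \left(-275834\right) 597950 = -164934940300$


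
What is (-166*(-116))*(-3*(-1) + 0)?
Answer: 57768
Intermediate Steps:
(-166*(-116))*(-3*(-1) + 0) = 19256*(3 + 0) = 19256*3 = 57768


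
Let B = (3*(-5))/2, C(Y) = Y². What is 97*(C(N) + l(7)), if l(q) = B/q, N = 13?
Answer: 228047/14 ≈ 16289.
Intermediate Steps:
B = -15/2 (B = -15*½ = -15/2 ≈ -7.5000)
l(q) = -15/(2*q)
97*(C(N) + l(7)) = 97*(13² - 15/2/7) = 97*(169 - 15/2*⅐) = 97*(169 - 15/14) = 97*(2351/14) = 228047/14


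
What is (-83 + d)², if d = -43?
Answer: 15876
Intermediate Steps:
(-83 + d)² = (-83 - 43)² = (-126)² = 15876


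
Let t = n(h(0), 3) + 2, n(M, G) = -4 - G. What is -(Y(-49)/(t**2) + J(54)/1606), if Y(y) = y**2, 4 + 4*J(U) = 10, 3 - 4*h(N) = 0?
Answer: -7712087/80300 ≈ -96.041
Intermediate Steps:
h(N) = 3/4 (h(N) = 3/4 - 1/4*0 = 3/4 + 0 = 3/4)
J(U) = 3/2 (J(U) = -1 + (1/4)*10 = -1 + 5/2 = 3/2)
t = -5 (t = (-4 - 1*3) + 2 = (-4 - 3) + 2 = -7 + 2 = -5)
-(Y(-49)/(t**2) + J(54)/1606) = -((-49)**2/((-5)**2) + (3/2)/1606) = -(2401/25 + (3/2)*(1/1606)) = -(2401*(1/25) + 3/3212) = -(2401/25 + 3/3212) = -1*7712087/80300 = -7712087/80300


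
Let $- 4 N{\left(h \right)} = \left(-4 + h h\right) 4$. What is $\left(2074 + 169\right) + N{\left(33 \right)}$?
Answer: $1158$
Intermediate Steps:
$N{\left(h \right)} = 4 - h^{2}$ ($N{\left(h \right)} = - \frac{\left(-4 + h h\right) 4}{4} = - \frac{\left(-4 + h^{2}\right) 4}{4} = - \frac{-16 + 4 h^{2}}{4} = 4 - h^{2}$)
$\left(2074 + 169\right) + N{\left(33 \right)} = \left(2074 + 169\right) + \left(4 - 33^{2}\right) = 2243 + \left(4 - 1089\right) = 2243 - 1085 = 1158$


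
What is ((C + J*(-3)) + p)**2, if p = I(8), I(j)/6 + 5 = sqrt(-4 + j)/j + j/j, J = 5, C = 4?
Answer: 4489/4 ≈ 1122.3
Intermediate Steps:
I(j) = -24 + 6*sqrt(-4 + j)/j (I(j) = -30 + 6*(sqrt(-4 + j)/j + j/j) = -30 + 6*(sqrt(-4 + j)/j + 1) = -30 + 6*(1 + sqrt(-4 + j)/j) = -30 + (6 + 6*sqrt(-4 + j)/j) = -24 + 6*sqrt(-4 + j)/j)
p = -45/2 (p = -24 + 6*sqrt(-4 + 8)/8 = -24 + 6*(1/8)*sqrt(4) = -24 + 6*(1/8)*2 = -24 + 3/2 = -45/2 ≈ -22.500)
((C + J*(-3)) + p)**2 = ((4 + 5*(-3)) - 45/2)**2 = ((4 - 15) - 45/2)**2 = (-11 - 45/2)**2 = (-67/2)**2 = 4489/4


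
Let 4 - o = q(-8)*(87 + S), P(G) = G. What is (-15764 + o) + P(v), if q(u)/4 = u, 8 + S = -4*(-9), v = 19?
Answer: -12061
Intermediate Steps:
S = 28 (S = -8 - 4*(-9) = -8 + 36 = 28)
q(u) = 4*u
o = 3684 (o = 4 - 4*(-8)*(87 + 28) = 4 - (-32)*115 = 4 - 1*(-3680) = 4 + 3680 = 3684)
(-15764 + o) + P(v) = (-15764 + 3684) + 19 = -12080 + 19 = -12061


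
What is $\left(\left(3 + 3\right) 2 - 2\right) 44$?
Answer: $440$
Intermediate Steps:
$\left(\left(3 + 3\right) 2 - 2\right) 44 = \left(6 \cdot 2 - 2\right) 44 = \left(12 - 2\right) 44 = 10 \cdot 44 = 440$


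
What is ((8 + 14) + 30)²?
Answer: 2704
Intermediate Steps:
((8 + 14) + 30)² = (22 + 30)² = 52² = 2704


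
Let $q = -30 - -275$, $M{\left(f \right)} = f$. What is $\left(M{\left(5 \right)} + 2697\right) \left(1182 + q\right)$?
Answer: $3855754$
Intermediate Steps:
$q = 245$ ($q = -30 + 275 = 245$)
$\left(M{\left(5 \right)} + 2697\right) \left(1182 + q\right) = \left(5 + 2697\right) \left(1182 + 245\right) = 2702 \cdot 1427 = 3855754$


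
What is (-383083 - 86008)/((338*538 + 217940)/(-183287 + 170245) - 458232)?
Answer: 3058942411/2988330764 ≈ 1.0236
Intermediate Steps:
(-383083 - 86008)/((338*538 + 217940)/(-183287 + 170245) - 458232) = -469091/((181844 + 217940)/(-13042) - 458232) = -469091/(399784*(-1/13042) - 458232) = -469091/(-199892/6521 - 458232) = -469091/(-2988330764/6521) = -469091*(-6521/2988330764) = 3058942411/2988330764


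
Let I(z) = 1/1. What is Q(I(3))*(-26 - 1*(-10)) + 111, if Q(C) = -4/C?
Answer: 175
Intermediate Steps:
I(z) = 1
Q(I(3))*(-26 - 1*(-10)) + 111 = (-4/1)*(-26 - 1*(-10)) + 111 = (-4*1)*(-26 + 10) + 111 = -4*(-16) + 111 = 64 + 111 = 175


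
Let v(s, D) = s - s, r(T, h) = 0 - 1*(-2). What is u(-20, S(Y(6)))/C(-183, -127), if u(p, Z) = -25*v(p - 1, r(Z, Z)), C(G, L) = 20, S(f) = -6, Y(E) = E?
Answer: 0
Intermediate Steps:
r(T, h) = 2 (r(T, h) = 0 + 2 = 2)
v(s, D) = 0
u(p, Z) = 0 (u(p, Z) = -25*0 = 0)
u(-20, S(Y(6)))/C(-183, -127) = 0/20 = 0*(1/20) = 0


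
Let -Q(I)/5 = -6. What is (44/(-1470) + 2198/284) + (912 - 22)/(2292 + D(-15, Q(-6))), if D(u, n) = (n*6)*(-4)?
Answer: 56574373/6836235 ≈ 8.2757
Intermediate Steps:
Q(I) = 30 (Q(I) = -5*(-6) = 30)
D(u, n) = -24*n (D(u, n) = (6*n)*(-4) = -24*n)
(44/(-1470) + 2198/284) + (912 - 22)/(2292 + D(-15, Q(-6))) = (44/(-1470) + 2198/284) + (912 - 22)/(2292 - 24*30) = (44*(-1/1470) + 2198*(1/284)) + 890/(2292 - 720) = (-22/735 + 1099/142) + 890/1572 = 804641/104370 + 890*(1/1572) = 804641/104370 + 445/786 = 56574373/6836235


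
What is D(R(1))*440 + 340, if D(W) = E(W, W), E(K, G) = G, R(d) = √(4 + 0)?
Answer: 1220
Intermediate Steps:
R(d) = 2 (R(d) = √4 = 2)
D(W) = W
D(R(1))*440 + 340 = 2*440 + 340 = 880 + 340 = 1220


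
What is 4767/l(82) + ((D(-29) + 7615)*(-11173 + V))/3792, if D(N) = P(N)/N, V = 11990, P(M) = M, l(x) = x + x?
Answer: 64908067/38868 ≈ 1670.0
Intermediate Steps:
l(x) = 2*x
D(N) = 1 (D(N) = N/N = 1)
4767/l(82) + ((D(-29) + 7615)*(-11173 + V))/3792 = 4767/((2*82)) + ((1 + 7615)*(-11173 + 11990))/3792 = 4767/164 + (7616*817)*(1/3792) = 4767*(1/164) + 6222272*(1/3792) = 4767/164 + 388892/237 = 64908067/38868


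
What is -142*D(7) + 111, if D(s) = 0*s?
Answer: 111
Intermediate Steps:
D(s) = 0
-142*D(7) + 111 = -142*0 + 111 = 0 + 111 = 111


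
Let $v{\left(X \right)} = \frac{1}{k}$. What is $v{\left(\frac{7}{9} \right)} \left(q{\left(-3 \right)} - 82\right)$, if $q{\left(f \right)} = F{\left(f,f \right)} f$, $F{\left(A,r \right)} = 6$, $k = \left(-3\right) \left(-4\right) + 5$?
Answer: $- \frac{100}{17} \approx -5.8824$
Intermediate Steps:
$k = 17$ ($k = 12 + 5 = 17$)
$q{\left(f \right)} = 6 f$
$v{\left(X \right)} = \frac{1}{17}$
$v{\left(\frac{7}{9} \right)} \left(q{\left(-3 \right)} - 82\right) = \frac{6 \left(-3\right) - 82}{17} = \frac{-18 - 82}{17} = \frac{1}{17} \left(-100\right) = - \frac{100}{17}$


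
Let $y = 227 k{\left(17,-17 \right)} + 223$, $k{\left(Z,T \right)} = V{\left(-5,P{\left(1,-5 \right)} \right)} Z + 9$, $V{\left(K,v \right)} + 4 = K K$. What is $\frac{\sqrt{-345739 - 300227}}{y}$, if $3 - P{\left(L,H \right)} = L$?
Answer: $\frac{3 i \sqrt{71774}}{83305} \approx 0.0096479 i$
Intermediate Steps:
$P{\left(L,H \right)} = 3 - L$
$V{\left(K,v \right)} = -4 + K^{2}$ ($V{\left(K,v \right)} = -4 + K K = -4 + K^{2}$)
$k{\left(Z,T \right)} = 9 + 21 Z$ ($k{\left(Z,T \right)} = \left(-4 + \left(-5\right)^{2}\right) Z + 9 = \left(-4 + 25\right) Z + 9 = 21 Z + 9 = 9 + 21 Z$)
$y = 83305$ ($y = 227 \left(9 + 21 \cdot 17\right) + 223 = 227 \left(9 + 357\right) + 223 = 227 \cdot 366 + 223 = 83082 + 223 = 83305$)
$\frac{\sqrt{-345739 - 300227}}{y} = \frac{\sqrt{-345739 - 300227}}{83305} = \sqrt{-645966} \cdot \frac{1}{83305} = 3 i \sqrt{71774} \cdot \frac{1}{83305} = \frac{3 i \sqrt{71774}}{83305}$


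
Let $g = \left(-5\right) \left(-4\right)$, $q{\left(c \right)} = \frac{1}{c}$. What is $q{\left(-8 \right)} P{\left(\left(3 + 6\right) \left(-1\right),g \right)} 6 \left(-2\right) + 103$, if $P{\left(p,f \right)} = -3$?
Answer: $\frac{197}{2} \approx 98.5$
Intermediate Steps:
$g = 20$
$q{\left(-8 \right)} P{\left(\left(3 + 6\right) \left(-1\right),g \right)} 6 \left(-2\right) + 103 = \frac{\left(-3\right) 6 \left(-2\right)}{-8} + 103 = - \frac{\left(-18\right) \left(-2\right)}{8} + 103 = \left(- \frac{1}{8}\right) 36 + 103 = - \frac{9}{2} + 103 = \frac{197}{2}$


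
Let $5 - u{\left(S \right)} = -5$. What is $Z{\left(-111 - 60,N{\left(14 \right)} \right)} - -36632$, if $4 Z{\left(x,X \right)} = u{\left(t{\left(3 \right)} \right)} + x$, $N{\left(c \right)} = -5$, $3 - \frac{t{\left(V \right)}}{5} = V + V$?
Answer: $\frac{146367}{4} \approx 36592.0$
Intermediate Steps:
$t{\left(V \right)} = 15 - 10 V$ ($t{\left(V \right)} = 15 - 5 \left(V + V\right) = 15 - 5 \cdot 2 V = 15 - 10 V$)
$u{\left(S \right)} = 10$ ($u{\left(S \right)} = 5 - -5 = 5 + 5 = 10$)
$Z{\left(x,X \right)} = \frac{5}{2} + \frac{x}{4}$ ($Z{\left(x,X \right)} = \frac{10 + x}{4} = \frac{5}{2} + \frac{x}{4}$)
$Z{\left(-111 - 60,N{\left(14 \right)} \right)} - -36632 = \left(\frac{5}{2} + \frac{-111 - 60}{4}\right) - -36632 = \left(\frac{5}{2} + \frac{-111 - 60}{4}\right) + 36632 = \left(\frac{5}{2} + \frac{1}{4} \left(-171\right)\right) + 36632 = \left(\frac{5}{2} - \frac{171}{4}\right) + 36632 = - \frac{161}{4} + 36632 = \frac{146367}{4}$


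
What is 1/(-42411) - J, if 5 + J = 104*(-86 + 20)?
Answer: 291321158/42411 ≈ 6869.0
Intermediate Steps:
J = -6869 (J = -5 + 104*(-86 + 20) = -5 + 104*(-66) = -5 - 6864 = -6869)
1/(-42411) - J = 1/(-42411) - 1*(-6869) = -1/42411 + 6869 = 291321158/42411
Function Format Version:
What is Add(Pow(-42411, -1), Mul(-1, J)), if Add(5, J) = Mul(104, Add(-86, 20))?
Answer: Rational(291321158, 42411) ≈ 6869.0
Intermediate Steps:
J = -6869 (J = Add(-5, Mul(104, Add(-86, 20))) = Add(-5, Mul(104, -66)) = Add(-5, -6864) = -6869)
Add(Pow(-42411, -1), Mul(-1, J)) = Add(Pow(-42411, -1), Mul(-1, -6869)) = Add(Rational(-1, 42411), 6869) = Rational(291321158, 42411)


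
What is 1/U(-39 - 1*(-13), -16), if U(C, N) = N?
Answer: -1/16 ≈ -0.062500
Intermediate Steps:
1/U(-39 - 1*(-13), -16) = 1/(-16) = -1/16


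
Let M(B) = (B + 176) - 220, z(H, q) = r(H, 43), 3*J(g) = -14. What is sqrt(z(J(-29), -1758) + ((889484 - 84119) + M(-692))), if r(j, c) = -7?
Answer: sqrt(804622) ≈ 897.01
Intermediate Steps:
J(g) = -14/3 (J(g) = (1/3)*(-14) = -14/3)
z(H, q) = -7
M(B) = -44 + B (M(B) = (176 + B) - 220 = -44 + B)
sqrt(z(J(-29), -1758) + ((889484 - 84119) + M(-692))) = sqrt(-7 + ((889484 - 84119) + (-44 - 692))) = sqrt(-7 + (805365 - 736)) = sqrt(-7 + 804629) = sqrt(804622)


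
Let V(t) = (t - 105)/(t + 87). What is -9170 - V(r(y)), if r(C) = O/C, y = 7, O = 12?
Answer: -1897949/207 ≈ -9168.8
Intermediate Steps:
r(C) = 12/C
V(t) = (-105 + t)/(87 + t)
-9170 - V(r(y)) = -9170 - (-105 + 12/7)/(87 + 12/7) = -9170 - (-723)/(621/7*7) = -9170 - 7*(-723)/(621*7) = -9170 - 1*(-241/207) = -9170 + 241/207 = -1897949/207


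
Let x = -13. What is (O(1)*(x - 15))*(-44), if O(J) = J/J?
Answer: 1232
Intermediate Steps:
O(J) = 1
(O(1)*(x - 15))*(-44) = (1*(-13 - 15))*(-44) = (1*(-28))*(-44) = -28*(-44) = 1232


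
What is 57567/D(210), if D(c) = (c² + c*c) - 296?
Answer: 57567/87904 ≈ 0.65488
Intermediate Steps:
D(c) = -296 + 2*c² (D(c) = (c² + c²) - 296 = 2*c² - 296 = -296 + 2*c²)
57567/D(210) = 57567/(-296 + 2*210²) = 57567/(-296 + 2*44100) = 57567/(-296 + 88200) = 57567/87904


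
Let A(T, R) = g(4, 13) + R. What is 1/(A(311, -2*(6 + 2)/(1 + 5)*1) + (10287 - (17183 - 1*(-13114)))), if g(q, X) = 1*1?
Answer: -3/60035 ≈ -4.9971e-5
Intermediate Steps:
g(q, X) = 1
A(T, R) = 1 + R
1/(A(311, -2*(6 + 2)/(1 + 5)*1) + (10287 - (17183 - 1*(-13114)))) = 1/((1 - 2*(6 + 2)/(1 + 5)*1) + (10287 - (17183 - 1*(-13114)))) = 1/((1 - 16/6*1) + (10287 - (17183 + 13114))) = 1/((1 - 16/6*1) + (10287 - 1*30297)) = 1/((1 - 2*4/3*1) + (10287 - 30297)) = 1/((1 - 8/3*1) - 20010) = 1/((1 - 8/3) - 20010) = 1/(-5/3 - 20010) = 1/(-60035/3) = -3/60035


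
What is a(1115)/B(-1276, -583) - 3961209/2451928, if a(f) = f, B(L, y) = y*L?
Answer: -736010291263/456002213656 ≈ -1.6140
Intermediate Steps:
B(L, y) = L*y
a(1115)/B(-1276, -583) - 3961209/2451928 = 1115/((-1276*(-583))) - 3961209/2451928 = 1115/743908 - 3961209*1/2451928 = 1115*(1/743908) - 3961209/2451928 = 1115/743908 - 3961209/2451928 = -736010291263/456002213656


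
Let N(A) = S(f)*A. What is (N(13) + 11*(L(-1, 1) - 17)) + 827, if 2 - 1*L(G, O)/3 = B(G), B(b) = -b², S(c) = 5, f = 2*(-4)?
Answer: 804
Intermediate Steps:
f = -8
L(G, O) = 6 + 3*G² (L(G, O) = 6 - (-3)*G² = 6 + 3*G²)
N(A) = 5*A
(N(13) + 11*(L(-1, 1) - 17)) + 827 = (5*13 + 11*((6 + 3*(-1)²) - 17)) + 827 = (65 + 11*((6 + 3*1) - 17)) + 827 = (65 + 11*((6 + 3) - 17)) + 827 = (65 + 11*(9 - 17)) + 827 = (65 + 11*(-8)) + 827 = (65 - 88) + 827 = -23 + 827 = 804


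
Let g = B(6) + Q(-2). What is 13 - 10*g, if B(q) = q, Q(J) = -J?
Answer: -67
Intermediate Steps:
g = 8 (g = 6 - 1*(-2) = 6 + 2 = 8)
13 - 10*g = 13 - 10*8 = 13 - 80 = -67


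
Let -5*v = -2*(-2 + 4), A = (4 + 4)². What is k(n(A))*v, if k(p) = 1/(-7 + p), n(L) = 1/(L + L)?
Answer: -512/4475 ≈ -0.11441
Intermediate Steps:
A = 64 (A = 8² = 64)
n(L) = 1/(2*L)
v = ⅘ (v = -(-2)*(-2 + 4)/5 = -(-2)*2/5 = -⅕*(-4) = ⅘ ≈ 0.80000)
k(n(A))*v = (⅘)/(-7 + (½)/64) = (⅘)/(-7 + (½)*(1/64)) = (⅘)/(-7 + 1/128) = (⅘)/(-895/128) = -128/895*⅘ = -512/4475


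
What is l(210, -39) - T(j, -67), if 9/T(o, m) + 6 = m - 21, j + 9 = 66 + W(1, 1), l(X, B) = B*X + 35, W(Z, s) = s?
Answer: -766561/94 ≈ -8154.9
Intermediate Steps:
l(X, B) = 35 + B*X
j = 58 (j = -9 + (66 + 1) = -9 + 67 = 58)
T(o, m) = 9/(-27 + m) (T(o, m) = 9/(-6 + (m - 21)) = 9/(-6 + (-21 + m)) = 9/(-27 + m))
l(210, -39) - T(j, -67) = (35 - 39*210) - 9/(-27 - 67) = (35 - 8190) - 9/(-94) = -8155 - 9*(-1)/94 = -8155 - 1*(-9/94) = -8155 + 9/94 = -766561/94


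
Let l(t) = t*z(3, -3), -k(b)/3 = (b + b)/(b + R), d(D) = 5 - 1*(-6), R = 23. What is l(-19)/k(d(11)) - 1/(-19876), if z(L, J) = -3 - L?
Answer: -12839885/218636 ≈ -58.727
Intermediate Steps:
d(D) = 11 (d(D) = 5 + 6 = 11)
k(b) = -6*b/(23 + b) (k(b) = -3*(b + b)/(b + 23) = -3*2*b/(23 + b) = -6*b/(23 + b))
l(t) = -6*t (l(t) = t*(-3 - 1*3) = t*(-3 - 3) = t*(-6) = -6*t)
l(-19)/k(d(11)) - 1/(-19876) = (-6*(-19))/((-6*11/(23 + 11))) - 1/(-19876) = 114/((-6*11/34)) - 1*(-1/19876) = 114/((-6*11*1/34)) + 1/19876 = 114/(-33/17) + 1/19876 = 114*(-17/33) + 1/19876 = -646/11 + 1/19876 = -12839885/218636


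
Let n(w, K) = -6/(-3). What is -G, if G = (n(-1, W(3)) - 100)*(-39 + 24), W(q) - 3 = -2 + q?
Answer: -1470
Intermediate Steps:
W(q) = 1 + q (W(q) = 3 + (-2 + q) = 1 + q)
n(w, K) = 2 (n(w, K) = -6*(-⅓) = 2)
G = 1470 (G = (2 - 100)*(-39 + 24) = -98*(-15) = 1470)
-G = -1*1470 = -1470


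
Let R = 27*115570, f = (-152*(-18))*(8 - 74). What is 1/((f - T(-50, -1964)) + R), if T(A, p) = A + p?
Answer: 1/2941828 ≈ 3.3992e-7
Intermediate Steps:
f = -180576 (f = 2736*(-66) = -180576)
R = 3120390
1/((f - T(-50, -1964)) + R) = 1/((-180576 - (-50 - 1964)) + 3120390) = 1/((-180576 - 1*(-2014)) + 3120390) = 1/((-180576 + 2014) + 3120390) = 1/(-178562 + 3120390) = 1/2941828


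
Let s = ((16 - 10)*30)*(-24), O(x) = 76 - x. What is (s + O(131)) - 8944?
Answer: -13319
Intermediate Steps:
s = -4320 (s = (6*30)*(-24) = 180*(-24) = -4320)
(s + O(131)) - 8944 = (-4320 + (76 - 1*131)) - 8944 = (-4320 + (76 - 131)) - 8944 = (-4320 - 55) - 8944 = -4375 - 8944 = -13319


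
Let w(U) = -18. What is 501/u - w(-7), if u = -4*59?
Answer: 3747/236 ≈ 15.877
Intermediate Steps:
u = -236
501/u - w(-7) = 501/(-236) - 1*(-18) = 501*(-1/236) + 18 = -501/236 + 18 = 3747/236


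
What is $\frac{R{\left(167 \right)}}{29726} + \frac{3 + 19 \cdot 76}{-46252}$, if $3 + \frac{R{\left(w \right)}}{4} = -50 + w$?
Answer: $- \frac{10961305}{687443476} \approx -0.015945$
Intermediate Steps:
$R{\left(w \right)} = -212 + 4 w$ ($R{\left(w \right)} = -12 + 4 \left(-50 + w\right) = -12 + \left(-200 + 4 w\right) = -212 + 4 w$)
$\frac{R{\left(167 \right)}}{29726} + \frac{3 + 19 \cdot 76}{-46252} = \frac{-212 + 4 \cdot 167}{29726} + \frac{3 + 19 \cdot 76}{-46252} = \left(-212 + 668\right) \frac{1}{29726} + \left(3 + 1444\right) \left(- \frac{1}{46252}\right) = 456 \cdot \frac{1}{29726} + 1447 \left(- \frac{1}{46252}\right) = \frac{228}{14863} - \frac{1447}{46252} = - \frac{10961305}{687443476}$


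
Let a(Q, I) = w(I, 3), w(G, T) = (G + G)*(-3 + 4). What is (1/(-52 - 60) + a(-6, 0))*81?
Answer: -81/112 ≈ -0.72321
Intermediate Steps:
w(G, T) = 2*G (w(G, T) = (2*G)*1 = 2*G)
a(Q, I) = 2*I
(1/(-52 - 60) + a(-6, 0))*81 = (1/(-52 - 60) + 2*0)*81 = (1/(-112) + 0)*81 = (-1/112 + 0)*81 = -1/112*81 = -81/112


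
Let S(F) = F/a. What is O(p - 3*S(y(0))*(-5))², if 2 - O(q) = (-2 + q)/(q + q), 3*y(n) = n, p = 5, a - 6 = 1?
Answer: 289/100 ≈ 2.8900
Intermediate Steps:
a = 7 (a = 6 + 1 = 7)
y(n) = n/3
S(F) = F/7
O(q) = 2 - (-2 + q)/(2*q) (O(q) = 2 - (-2 + q)/(q + q) = 2 - (-2 + q)/(2*q))
O(p - 3*S(y(0))*(-5))² = (3/2 + 1/(5 - 3*((⅓)*0)/7*(-5)))² = (3/2 + 1/(5 - 3*(⅐)*0*(-5)))² = (3/2 + 1/(5 - 0*(-5)))² = (3/2 + 1/(5 - 3*0))² = (3/2 + 1/(5 + 0))² = (3/2 + 1/5)² = (3/2 + ⅕)² = (17/10)² = 289/100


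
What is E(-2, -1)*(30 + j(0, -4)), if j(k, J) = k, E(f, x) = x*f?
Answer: 60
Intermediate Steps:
E(f, x) = f*x
E(-2, -1)*(30 + j(0, -4)) = (-2*(-1))*(30 + 0) = 2*30 = 60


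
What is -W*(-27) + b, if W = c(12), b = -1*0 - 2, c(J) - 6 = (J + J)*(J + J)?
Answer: 15712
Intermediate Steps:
c(J) = 6 + 4*J² (c(J) = 6 + (J + J)*(J + J) = 6 + (2*J)*(2*J) = 6 + 4*J²)
b = -2 (b = 0 - 2 = -2)
W = 582 (W = 6 + 4*12² = 6 + 4*144 = 6 + 576 = 582)
-W*(-27) + b = -1*582*(-27) - 2 = -582*(-27) - 2 = 15714 - 2 = 15712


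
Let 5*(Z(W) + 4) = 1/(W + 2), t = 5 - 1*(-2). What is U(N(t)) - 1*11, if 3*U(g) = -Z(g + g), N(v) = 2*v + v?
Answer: -2127/220 ≈ -9.6682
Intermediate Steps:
t = 7 (t = 5 + 2 = 7)
Z(W) = -4 + 1/(5*(2 + W)) (Z(W) = -4 + 1/(5*(W + 2)) = -4 + 1/(5*(2 + W)))
N(v) = 3*v
U(g) = -(-39 - 40*g)/(15*(2 + 2*g)) (U(g) = (-(-39 - 20*(g + g))/(5*(2 + (g + g))))/3 = (-(-39 - 40*g)/(5*(2 + 2*g)))/3 = -(-39 - 40*g)/(15*(2 + 2*g)))
U(N(t)) - 1*11 = (39 + 40*(3*7))/(30*(1 + 3*7)) - 1*11 = (39 + 40*21)/(30*(1 + 21)) - 11 = (1/30)*(39 + 840)/22 - 11 = (1/30)*(1/22)*879 - 11 = 293/220 - 11 = -2127/220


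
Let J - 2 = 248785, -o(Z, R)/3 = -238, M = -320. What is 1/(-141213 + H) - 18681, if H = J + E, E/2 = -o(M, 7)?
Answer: -1982913425/106146 ≈ -18681.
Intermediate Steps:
o(Z, R) = 714 (o(Z, R) = -3*(-238) = 714)
E = -1428 (E = 2*(-1*714) = 2*(-714) = -1428)
J = 248787 (J = 2 + 248785 = 248787)
H = 247359 (H = 248787 - 1428 = 247359)
1/(-141213 + H) - 18681 = 1/(-141213 + 247359) - 18681 = 1/106146 - 18681 = -1982913425/106146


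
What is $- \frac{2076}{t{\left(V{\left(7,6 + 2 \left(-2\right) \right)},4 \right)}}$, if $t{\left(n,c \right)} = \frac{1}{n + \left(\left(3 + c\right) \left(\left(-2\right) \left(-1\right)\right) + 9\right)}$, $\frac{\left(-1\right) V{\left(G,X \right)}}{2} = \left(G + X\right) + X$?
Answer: $-2076$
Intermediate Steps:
$V{\left(G,X \right)} = - 4 X - 2 G$ ($V{\left(G,X \right)} = - 2 \left(\left(G + X\right) + X\right) = - 2 \left(G + 2 X\right) = - 4 X - 2 G$)
$t{\left(n,c \right)} = \frac{1}{15 + n + 2 c}$ ($t{\left(n,c \right)} = \frac{1}{n + \left(\left(3 + c\right) 2 + 9\right)} = \frac{1}{n + \left(\left(6 + 2 c\right) + 9\right)} = \frac{1}{n + \left(15 + 2 c\right)} = \frac{1}{15 + n + 2 c}$)
$- \frac{2076}{t{\left(V{\left(7,6 + 2 \left(-2\right) \right)},4 \right)}} = - \frac{2076}{\frac{1}{15 - \left(14 + 4 \left(6 + 2 \left(-2\right)\right)\right) + 2 \cdot 4}} = - \frac{2076}{\frac{1}{15 - \left(14 + 4 \left(6 - 4\right)\right) + 8}} = - \frac{2076}{\frac{1}{15 - 22 + 8}} = - \frac{2076}{1^{-1}} = - \frac{2076}{1} = \left(-2076\right) 1 = -2076$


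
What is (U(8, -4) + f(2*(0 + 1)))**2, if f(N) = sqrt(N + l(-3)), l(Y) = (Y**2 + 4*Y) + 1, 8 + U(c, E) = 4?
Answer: 16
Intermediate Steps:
U(c, E) = -4 (U(c, E) = -8 + 4 = -4)
l(Y) = 1 + Y**2 + 4*Y
f(N) = sqrt(-2 + N) (f(N) = sqrt(N + (1 + (-3)**2 + 4*(-3))) = sqrt(N + (1 + 9 - 12)) = sqrt(N - 2) = sqrt(-2 + N))
(U(8, -4) + f(2*(0 + 1)))**2 = (-4 + sqrt(-2 + 2*(0 + 1)))**2 = (-4 + sqrt(-2 + 2*1))**2 = (-4 + sqrt(-2 + 2))**2 = (-4 + sqrt(0))**2 = (-4 + 0)**2 = (-4)**2 = 16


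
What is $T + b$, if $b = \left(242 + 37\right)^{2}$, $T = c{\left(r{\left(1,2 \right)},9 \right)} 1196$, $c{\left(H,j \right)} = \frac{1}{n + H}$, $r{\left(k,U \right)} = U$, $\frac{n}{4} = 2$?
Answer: $\frac{389803}{5} \approx 77961.0$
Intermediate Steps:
$n = 8$ ($n = 4 \cdot 2 = 8$)
$c{\left(H,j \right)} = \frac{1}{8 + H}$
$T = \frac{598}{5}$ ($T = \frac{1}{8 + 2} \cdot 1196 = \frac{1}{10} \cdot 1196 = \frac{598}{5} \approx 119.6$)
$b = 77841$ ($b = 279^{2} = 77841$)
$T + b = \frac{598}{5} + 77841 = \frac{389803}{5}$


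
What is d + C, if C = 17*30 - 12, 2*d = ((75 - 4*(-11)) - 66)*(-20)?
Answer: -32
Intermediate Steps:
d = -530 (d = (((75 - 4*(-11)) - 66)*(-20))/2 = (((75 + 44) - 66)*(-20))/2 = ((119 - 66)*(-20))/2 = (53*(-20))/2 = (½)*(-1060) = -530)
C = 498 (C = 510 - 12 = 498)
d + C = -530 + 498 = -32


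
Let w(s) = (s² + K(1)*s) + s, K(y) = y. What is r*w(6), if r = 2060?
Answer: 98880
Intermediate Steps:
w(s) = s² + 2*s (w(s) = (s² + 1*s) + s = (s² + s) + s = (s + s²) + s = s² + 2*s)
r*w(6) = 2060*(6*(2 + 6)) = 2060*(6*8) = 2060*48 = 98880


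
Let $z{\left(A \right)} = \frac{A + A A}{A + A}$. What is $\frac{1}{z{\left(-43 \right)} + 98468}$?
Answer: $\frac{1}{98447} \approx 1.0158 \cdot 10^{-5}$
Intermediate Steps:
$z{\left(A \right)} = \frac{A + A^{2}}{2 A}$
$\frac{1}{z{\left(-43 \right)} + 98468} = \frac{1}{\left(\frac{1}{2} + \frac{1}{2} \left(-43\right)\right) + 98468} = \frac{1}{\left(\frac{1}{2} - \frac{43}{2}\right) + 98468} = \frac{1}{-21 + 98468} = \frac{1}{98447}$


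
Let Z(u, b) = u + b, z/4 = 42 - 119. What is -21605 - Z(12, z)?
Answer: -21309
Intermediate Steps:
z = -308 (z = 4*(42 - 119) = 4*(-77) = -308)
Z(u, b) = b + u
-21605 - Z(12, z) = -21605 - (-308 + 12) = -21605 - 1*(-296) = -21605 + 296 = -21309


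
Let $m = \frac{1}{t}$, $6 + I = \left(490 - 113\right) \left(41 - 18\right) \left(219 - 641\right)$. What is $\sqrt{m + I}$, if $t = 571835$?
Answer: $\frac{i \sqrt{1196530617980596965}}{571835} \approx 1912.9 i$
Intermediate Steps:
$I = -3659168$ ($I = -6 + \left(490 - 113\right) \left(41 - 18\right) \left(219 - 641\right) = -6 + 377 \cdot 23 \left(-422\right) = -6 + 8671 \left(-422\right) = -6 - 3659162 = -3659168$)
$m = \frac{1}{571835} \approx 1.7488 \cdot 10^{-6}$
$\sqrt{m + I} = \sqrt{\frac{1}{571835} - 3659168} = \sqrt{- \frac{2092440333279}{571835}} = \frac{i \sqrt{1196530617980596965}}{571835}$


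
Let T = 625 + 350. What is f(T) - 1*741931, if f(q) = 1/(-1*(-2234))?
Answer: -1657473853/2234 ≈ -7.4193e+5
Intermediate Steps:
T = 975
f(q) = 1/2234
f(T) - 1*741931 = 1/2234 - 1*741931 = 1/2234 - 741931 = -1657473853/2234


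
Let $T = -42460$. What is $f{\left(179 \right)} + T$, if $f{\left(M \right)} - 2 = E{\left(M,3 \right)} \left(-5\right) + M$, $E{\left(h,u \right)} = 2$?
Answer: $-42289$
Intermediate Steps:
$f{\left(M \right)} = -8 + M$ ($f{\left(M \right)} = 2 + \left(2 \left(-5\right) + M\right) = 2 + \left(-10 + M\right) = -8 + M$)
$f{\left(179 \right)} + T = \left(-8 + 179\right) - 42460 = 171 - 42460 = -42289$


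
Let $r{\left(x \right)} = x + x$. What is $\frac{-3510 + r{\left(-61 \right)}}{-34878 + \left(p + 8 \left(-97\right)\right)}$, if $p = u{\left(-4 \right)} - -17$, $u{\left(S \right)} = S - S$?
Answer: $\frac{3632}{35637} \approx 0.10192$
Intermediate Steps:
$u{\left(S \right)} = 0$
$p = 17$ ($p = 0 - -17 = 0 + 17 = 17$)
$r{\left(x \right)} = 2 x$
$\frac{-3510 + r{\left(-61 \right)}}{-34878 + \left(p + 8 \left(-97\right)\right)} = \frac{-3510 + 2 \left(-61\right)}{-34878 + \left(17 + 8 \left(-97\right)\right)} = \frac{-3510 - 122}{-34878 + \left(17 - 776\right)} = - \frac{3632}{-34878 - 759} = - \frac{3632}{-35637} = \left(-3632\right) \left(- \frac{1}{35637}\right) = \frac{3632}{35637}$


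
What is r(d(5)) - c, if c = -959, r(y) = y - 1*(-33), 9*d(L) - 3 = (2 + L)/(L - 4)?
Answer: 8938/9 ≈ 993.11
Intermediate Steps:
d(L) = 1/3 + (2 + L)/(9*(-4 + L)) (d(L) = 1/3 + ((2 + L)/(L - 4))/9 = 1/3 + ((2 + L)/(-4 + L))/9 = 1/3 + (2 + L)/(9*(-4 + L)))
r(y) = 33 + y (r(y) = y + 33 = 33 + y)
r(d(5)) - c = (33 + 2*(-5 + 2*5)/(9*(-4 + 5))) - 1*(-959) = (33 + (2/9)*(-5 + 10)/1) + 959 = (33 + (2/9)*1*5) + 959 = (33 + 10/9) + 959 = 307/9 + 959 = 8938/9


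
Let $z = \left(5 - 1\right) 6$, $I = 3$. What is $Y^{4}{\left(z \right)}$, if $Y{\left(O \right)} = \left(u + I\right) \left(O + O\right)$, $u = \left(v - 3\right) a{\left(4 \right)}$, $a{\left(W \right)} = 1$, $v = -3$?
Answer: $429981696$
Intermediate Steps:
$u = -6$ ($u = \left(-3 - 3\right) 1 = \left(-6\right) 1 = -6$)
$z = 24$ ($z = 4 \cdot 6 = 24$)
$Y{\left(O \right)} = - 6 O$ ($Y{\left(O \right)} = \left(-6 + 3\right) \left(O + O\right) = - 3 \cdot 2 O = - 6 O$)
$Y^{4}{\left(z \right)} = \left(\left(-6\right) 24\right)^{4} = \left(-144\right)^{4} = 429981696$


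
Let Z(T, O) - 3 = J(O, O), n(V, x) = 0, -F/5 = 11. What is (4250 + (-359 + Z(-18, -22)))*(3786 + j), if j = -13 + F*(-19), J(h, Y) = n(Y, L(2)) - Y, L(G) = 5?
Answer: 18867288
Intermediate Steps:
F = -55 (F = -5*11 = -55)
J(h, Y) = -Y (J(h, Y) = 0 - Y = -Y)
Z(T, O) = 3 - O
j = 1032 (j = -13 - 55*(-19) = -13 + 1045 = 1032)
(4250 + (-359 + Z(-18, -22)))*(3786 + j) = (4250 + (-359 + (3 - 1*(-22))))*(3786 + 1032) = (4250 + (-359 + (3 + 22)))*4818 = (4250 + (-359 + 25))*4818 = (4250 - 334)*4818 = 3916*4818 = 18867288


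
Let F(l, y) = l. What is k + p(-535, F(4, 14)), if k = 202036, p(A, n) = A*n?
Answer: 199896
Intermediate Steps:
k + p(-535, F(4, 14)) = 202036 - 535*4 = 202036 - 2140 = 199896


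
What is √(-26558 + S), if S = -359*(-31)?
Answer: I*√15429 ≈ 124.21*I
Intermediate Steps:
S = 11129
√(-26558 + S) = √(-26558 + 11129) = √(-15429) = I*√15429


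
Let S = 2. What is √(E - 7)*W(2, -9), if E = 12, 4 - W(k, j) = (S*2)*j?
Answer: 40*√5 ≈ 89.443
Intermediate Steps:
W(k, j) = 4 - 4*j (W(k, j) = 4 - 2*2*j = 4 - 4*j)
√(E - 7)*W(2, -9) = √(12 - 7)*(4 - 4*(-9)) = √5*(4 + 36) = √5*40 = 40*√5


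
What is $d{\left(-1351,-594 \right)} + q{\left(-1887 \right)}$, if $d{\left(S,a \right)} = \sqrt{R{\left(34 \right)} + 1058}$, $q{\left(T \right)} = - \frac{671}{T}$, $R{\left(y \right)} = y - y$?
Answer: $\frac{671}{1887} + 23 \sqrt{2} \approx 32.883$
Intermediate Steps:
$R{\left(y \right)} = 0$
$d{\left(S,a \right)} = 23 \sqrt{2}$ ($d{\left(S,a \right)} = \sqrt{0 + 1058} = \sqrt{1058} = 23 \sqrt{2}$)
$d{\left(-1351,-594 \right)} + q{\left(-1887 \right)} = 23 \sqrt{2} - \frac{671}{-1887} = 23 \sqrt{2} - - \frac{671}{1887} = 23 \sqrt{2} + \frac{671}{1887} = \frac{671}{1887} + 23 \sqrt{2}$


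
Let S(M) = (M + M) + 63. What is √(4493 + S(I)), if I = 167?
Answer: √4890 ≈ 69.928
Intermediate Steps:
S(M) = 63 + 2*M (S(M) = 2*M + 63 = 63 + 2*M)
√(4493 + S(I)) = √(4493 + (63 + 2*167)) = √(4493 + (63 + 334)) = √(4493 + 397) = √4890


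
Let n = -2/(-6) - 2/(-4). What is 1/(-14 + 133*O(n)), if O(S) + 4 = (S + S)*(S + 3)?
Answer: 18/5467 ≈ 0.0032925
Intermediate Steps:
n = ⅚ (n = -2*(-⅙) - 2*(-¼) = ⅓ + ½ = ⅚ ≈ 0.83333)
O(S) = -4 + 2*S*(3 + S) (O(S) = -4 + (S + S)*(S + 3) = -4 + (2*S)*(3 + S) = -4 + 2*S*(3 + S))
1/(-14 + 133*O(n)) = 1/(-14 + 133*(-4 + 2*(⅚)² + 6*(⅚))) = 1/(-14 + 133*(-4 + 2*(25/36) + 5)) = 1/(-14 + 133*(-4 + 25/18 + 5)) = 1/(-14 + 133*(43/18)) = 1/(-14 + 5719/18) = 1/(5467/18) = 18/5467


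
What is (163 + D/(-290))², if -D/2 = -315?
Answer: 21752896/841 ≈ 25866.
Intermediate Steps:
D = 630 (D = -2*(-315) = 630)
(163 + D/(-290))² = (163 + 630/(-290))² = (163 + 630*(-1/290))² = (163 - 63/29)² = (4664/29)² = 21752896/841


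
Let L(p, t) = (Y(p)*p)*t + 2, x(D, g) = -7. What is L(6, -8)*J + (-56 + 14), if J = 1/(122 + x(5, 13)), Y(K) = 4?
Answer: -1004/23 ≈ -43.652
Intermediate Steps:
L(p, t) = 2 + 4*p*t (L(p, t) = (4*p)*t + 2 = 4*p*t + 2 = 2 + 4*p*t)
J = 1/115 (J = 1/(122 - 7) = 1/115 ≈ 0.0086956)
L(6, -8)*J + (-56 + 14) = (2 + 4*6*(-8))*(1/115) + (-56 + 14) = (2 - 192)*(1/115) - 42 = -190*1/115 - 42 = -38/23 - 42 = -1004/23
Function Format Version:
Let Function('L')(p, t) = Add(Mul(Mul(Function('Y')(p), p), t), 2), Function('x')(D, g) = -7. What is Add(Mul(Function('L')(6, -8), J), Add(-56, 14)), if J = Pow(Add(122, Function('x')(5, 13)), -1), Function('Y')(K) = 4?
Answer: Rational(-1004, 23) ≈ -43.652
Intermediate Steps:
Function('L')(p, t) = Add(2, Mul(4, p, t)) (Function('L')(p, t) = Add(Mul(Mul(4, p), t), 2) = Add(Mul(4, p, t), 2) = Add(2, Mul(4, p, t)))
J = Rational(1, 115) (J = Pow(Add(122, -7), -1) = Pow(115, -1) = Rational(1, 115) ≈ 0.0086956)
Add(Mul(Function('L')(6, -8), J), Add(-56, 14)) = Add(Mul(Add(2, Mul(4, 6, -8)), Rational(1, 115)), Add(-56, 14)) = Add(Mul(Add(2, -192), Rational(1, 115)), -42) = Add(Mul(-190, Rational(1, 115)), -42) = Add(Rational(-38, 23), -42) = Rational(-1004, 23)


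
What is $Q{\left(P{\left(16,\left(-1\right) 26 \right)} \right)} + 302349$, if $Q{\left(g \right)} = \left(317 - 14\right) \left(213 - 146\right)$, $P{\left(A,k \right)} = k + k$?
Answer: $322650$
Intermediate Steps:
$P{\left(A,k \right)} = 2 k$
$Q{\left(g \right)} = 20301$ ($Q{\left(g \right)} = 303 \cdot 67 = 20301$)
$Q{\left(P{\left(16,\left(-1\right) 26 \right)} \right)} + 302349 = 20301 + 302349 = 322650$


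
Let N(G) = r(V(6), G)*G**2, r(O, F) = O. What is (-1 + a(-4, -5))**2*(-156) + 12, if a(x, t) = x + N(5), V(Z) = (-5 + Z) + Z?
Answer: -4508388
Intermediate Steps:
V(Z) = -5 + 2*Z
N(G) = 7*G**2 (N(G) = (-5 + 2*6)*G**2 = (-5 + 12)*G**2 = 7*G**2)
a(x, t) = 175 + x (a(x, t) = x + 7*5**2 = x + 7*25 = x + 175 = 175 + x)
(-1 + a(-4, -5))**2*(-156) + 12 = (-1 + (175 - 4))**2*(-156) + 12 = (-1 + 171)**2*(-156) + 12 = 170**2*(-156) + 12 = 28900*(-156) + 12 = -4508400 + 12 = -4508388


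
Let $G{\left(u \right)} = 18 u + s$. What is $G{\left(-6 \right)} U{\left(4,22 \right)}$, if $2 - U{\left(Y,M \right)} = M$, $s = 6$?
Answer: $2040$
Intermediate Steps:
$U{\left(Y,M \right)} = 2 - M$
$G{\left(u \right)} = 6 + 18 u$ ($G{\left(u \right)} = 18 u + 6 = 6 + 18 u$)
$G{\left(-6 \right)} U{\left(4,22 \right)} = \left(6 + 18 \left(-6\right)\right) \left(2 - 22\right) = \left(6 - 108\right) \left(2 - 22\right) = \left(-102\right) \left(-20\right) = 2040$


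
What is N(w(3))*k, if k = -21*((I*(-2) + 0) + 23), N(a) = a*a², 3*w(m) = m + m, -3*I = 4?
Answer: -4312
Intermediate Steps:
I = -4/3 (I = -⅓*4 = -4/3 ≈ -1.3333)
w(m) = 2*m/3 (w(m) = (m + m)/3 = (2*m)/3 = 2*m/3)
N(a) = a³
k = -539 (k = -21*((-4/3*(-2) + 0) + 23) = -21*((8/3 + 0) + 23) = -21*(8/3 + 23) = -21*77/3 = -539)
N(w(3))*k = ((⅔)*3)³*(-539) = 2³*(-539) = 8*(-539) = -4312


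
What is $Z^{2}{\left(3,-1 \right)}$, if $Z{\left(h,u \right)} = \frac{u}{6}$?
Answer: $\frac{1}{36} \approx 0.027778$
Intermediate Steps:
$Z{\left(h,u \right)} = \frac{u}{6}$ ($Z{\left(h,u \right)} = u \frac{1}{6} = \frac{u}{6}$)
$Z^{2}{\left(3,-1 \right)} = \left(\frac{1}{6} \left(-1\right)\right)^{2} = \left(- \frac{1}{6}\right)^{2} = \frac{1}{36}$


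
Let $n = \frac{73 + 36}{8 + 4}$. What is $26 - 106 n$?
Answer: $- \frac{5621}{6} \approx -936.83$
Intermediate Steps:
$n = \frac{109}{12} \approx 9.0833$
$26 - 106 n = 26 - \frac{5777}{6} = - \frac{5621}{6}$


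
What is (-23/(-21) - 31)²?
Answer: 394384/441 ≈ 894.29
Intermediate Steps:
(-23/(-21) - 31)² = (-23*(-1/21) - 31)² = (23/21 - 31)² = (-628/21)² = 394384/441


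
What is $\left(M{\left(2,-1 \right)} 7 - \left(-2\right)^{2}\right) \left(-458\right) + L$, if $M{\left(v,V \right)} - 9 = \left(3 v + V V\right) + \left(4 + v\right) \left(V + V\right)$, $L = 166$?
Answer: $-10826$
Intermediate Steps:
$M{\left(v,V \right)} = 9 + V^{2} + 3 v + 2 V \left(4 + v\right)$ ($M{\left(v,V \right)} = 9 + \left(\left(3 v + V V\right) + \left(4 + v\right) \left(V + V\right)\right) = 9 + \left(\left(3 v + V^{2}\right) + \left(4 + v\right) 2 V\right) = 9 + \left(\left(V^{2} + 3 v\right) + 2 V \left(4 + v\right)\right) = 9 + \left(V^{2} + 3 v + 2 V \left(4 + v\right)\right) = 9 + V^{2} + 3 v + 2 V \left(4 + v\right)$)
$\left(M{\left(2,-1 \right)} 7 - \left(-2\right)^{2}\right) \left(-458\right) + L = \left(\left(9 + \left(-1\right)^{2} + 3 \cdot 2 + 8 \left(-1\right) + 2 \left(-1\right) 2\right) 7 - \left(-2\right)^{2}\right) \left(-458\right) + 166 = \left(\left(9 + 1 + 6 - 8 - 4\right) 7 - 4\right) \left(-458\right) + 166 = \left(4 \cdot 7 - 4\right) \left(-458\right) + 166 = \left(28 - 4\right) \left(-458\right) + 166 = 24 \left(-458\right) + 166 = -10992 + 166 = -10826$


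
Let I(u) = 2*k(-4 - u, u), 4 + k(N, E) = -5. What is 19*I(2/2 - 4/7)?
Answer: -342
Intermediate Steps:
k(N, E) = -9 (k(N, E) = -4 - 5 = -9)
I(u) = -18 (I(u) = 2*(-9) = -18)
19*I(2/2 - 4/7) = 19*(-18) = -342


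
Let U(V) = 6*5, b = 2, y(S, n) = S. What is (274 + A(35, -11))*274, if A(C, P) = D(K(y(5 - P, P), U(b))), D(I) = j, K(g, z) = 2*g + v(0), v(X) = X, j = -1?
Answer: 74802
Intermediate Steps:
U(V) = 30
K(g, z) = 2*g (K(g, z) = 2*g + 0 = 2*g)
D(I) = -1
A(C, P) = -1
(274 + A(35, -11))*274 = (274 - 1)*274 = 273*274 = 74802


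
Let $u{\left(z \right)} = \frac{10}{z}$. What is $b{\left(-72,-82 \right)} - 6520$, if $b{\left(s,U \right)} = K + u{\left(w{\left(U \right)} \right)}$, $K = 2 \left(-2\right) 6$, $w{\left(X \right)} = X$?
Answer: $- \frac{268309}{41} \approx -6544.1$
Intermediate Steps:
$K = -24$ ($K = \left(-4\right) 6 = -24$)
$b{\left(s,U \right)} = -24 + \frac{10}{U}$
$b{\left(-72,-82 \right)} - 6520 = \left(-24 + \frac{10}{-82}\right) - 6520 = \left(-24 + 10 \left(- \frac{1}{82}\right)\right) - 6520 = \left(-24 - \frac{5}{41}\right) - 6520 = - \frac{989}{41} - 6520 = - \frac{268309}{41}$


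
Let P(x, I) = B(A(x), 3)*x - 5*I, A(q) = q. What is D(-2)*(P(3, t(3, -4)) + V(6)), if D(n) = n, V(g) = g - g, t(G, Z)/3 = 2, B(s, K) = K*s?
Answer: 6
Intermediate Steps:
t(G, Z) = 6 (t(G, Z) = 3*2 = 6)
V(g) = 0
P(x, I) = -5*I + 3*x² (P(x, I) = (3*x)*x - 5*I = 3*x² - 5*I = -5*I + 3*x²)
D(-2)*(P(3, t(3, -4)) + V(6)) = -2*((-5*6 + 3*3²) + 0) = -2*((-30 + 3*9) + 0) = -2*((-30 + 27) + 0) = -2*(-3 + 0) = -2*(-3) = 6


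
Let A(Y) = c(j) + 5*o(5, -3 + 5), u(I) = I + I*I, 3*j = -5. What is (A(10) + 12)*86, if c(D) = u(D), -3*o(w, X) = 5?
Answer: 3698/9 ≈ 410.89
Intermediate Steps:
o(w, X) = -5/3 (o(w, X) = -1/3*5 = -5/3)
j = -5/3 (j = (1/3)*(-5) = -5/3 ≈ -1.6667)
u(I) = I + I**2
c(D) = D*(1 + D)
A(Y) = -65/9 (A(Y) = -5*(1 - 5/3)/3 + 5*(-5/3) = -5/3*(-2/3) - 25/3 = 10/9 - 25/3 = -65/9)
(A(10) + 12)*86 = (-65/9 + 12)*86 = (43/9)*86 = 3698/9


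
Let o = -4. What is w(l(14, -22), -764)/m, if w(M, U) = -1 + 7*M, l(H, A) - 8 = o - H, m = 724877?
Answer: -71/724877 ≈ -9.7948e-5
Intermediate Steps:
l(H, A) = 4 - H (l(H, A) = 8 + (-4 - H) = 4 - H)
w(l(14, -22), -764)/m = (-1 + 7*(4 - 1*14))/724877 = (-1 + 7*(4 - 14))*(1/724877) = (-1 + 7*(-10))*(1/724877) = (-1 - 70)*(1/724877) = -71*1/724877 = -71/724877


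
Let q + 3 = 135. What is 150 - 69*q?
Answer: -8958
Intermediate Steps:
q = 132 (q = -3 + 135 = 132)
150 - 69*q = 150 - 69*132 = 150 - 9108 = -8958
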